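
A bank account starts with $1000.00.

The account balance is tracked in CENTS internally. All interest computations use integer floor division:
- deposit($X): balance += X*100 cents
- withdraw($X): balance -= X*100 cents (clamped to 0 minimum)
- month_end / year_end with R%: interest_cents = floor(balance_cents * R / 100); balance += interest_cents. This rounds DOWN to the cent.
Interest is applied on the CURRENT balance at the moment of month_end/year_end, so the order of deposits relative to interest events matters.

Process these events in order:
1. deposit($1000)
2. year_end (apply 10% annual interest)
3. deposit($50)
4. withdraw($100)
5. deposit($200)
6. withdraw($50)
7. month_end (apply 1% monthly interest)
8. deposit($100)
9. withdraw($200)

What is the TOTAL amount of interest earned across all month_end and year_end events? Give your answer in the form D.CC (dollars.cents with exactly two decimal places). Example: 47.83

Answer: 223.00

Derivation:
After 1 (deposit($1000)): balance=$2000.00 total_interest=$0.00
After 2 (year_end (apply 10% annual interest)): balance=$2200.00 total_interest=$200.00
After 3 (deposit($50)): balance=$2250.00 total_interest=$200.00
After 4 (withdraw($100)): balance=$2150.00 total_interest=$200.00
After 5 (deposit($200)): balance=$2350.00 total_interest=$200.00
After 6 (withdraw($50)): balance=$2300.00 total_interest=$200.00
After 7 (month_end (apply 1% monthly interest)): balance=$2323.00 total_interest=$223.00
After 8 (deposit($100)): balance=$2423.00 total_interest=$223.00
After 9 (withdraw($200)): balance=$2223.00 total_interest=$223.00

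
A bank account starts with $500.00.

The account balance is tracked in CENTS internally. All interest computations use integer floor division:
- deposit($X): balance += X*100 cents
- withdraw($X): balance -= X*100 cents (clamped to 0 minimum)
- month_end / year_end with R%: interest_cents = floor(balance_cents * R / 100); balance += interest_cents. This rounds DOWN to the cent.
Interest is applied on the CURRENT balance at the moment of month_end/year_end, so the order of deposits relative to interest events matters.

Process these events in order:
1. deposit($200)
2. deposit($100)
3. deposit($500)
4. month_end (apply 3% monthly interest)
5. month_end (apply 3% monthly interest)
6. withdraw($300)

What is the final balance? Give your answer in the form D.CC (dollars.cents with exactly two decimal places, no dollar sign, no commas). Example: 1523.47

Answer: 1079.17

Derivation:
After 1 (deposit($200)): balance=$700.00 total_interest=$0.00
After 2 (deposit($100)): balance=$800.00 total_interest=$0.00
After 3 (deposit($500)): balance=$1300.00 total_interest=$0.00
After 4 (month_end (apply 3% monthly interest)): balance=$1339.00 total_interest=$39.00
After 5 (month_end (apply 3% monthly interest)): balance=$1379.17 total_interest=$79.17
After 6 (withdraw($300)): balance=$1079.17 total_interest=$79.17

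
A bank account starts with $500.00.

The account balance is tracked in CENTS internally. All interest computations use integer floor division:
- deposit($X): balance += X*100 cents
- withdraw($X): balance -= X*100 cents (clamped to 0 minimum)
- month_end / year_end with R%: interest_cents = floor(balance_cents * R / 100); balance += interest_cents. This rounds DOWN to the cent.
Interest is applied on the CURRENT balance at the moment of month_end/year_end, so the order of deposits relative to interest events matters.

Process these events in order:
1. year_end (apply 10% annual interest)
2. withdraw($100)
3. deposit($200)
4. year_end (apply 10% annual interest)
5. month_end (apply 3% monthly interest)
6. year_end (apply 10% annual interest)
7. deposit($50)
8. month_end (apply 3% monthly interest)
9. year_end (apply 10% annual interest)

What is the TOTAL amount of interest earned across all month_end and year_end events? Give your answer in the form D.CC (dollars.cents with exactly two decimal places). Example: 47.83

After 1 (year_end (apply 10% annual interest)): balance=$550.00 total_interest=$50.00
After 2 (withdraw($100)): balance=$450.00 total_interest=$50.00
After 3 (deposit($200)): balance=$650.00 total_interest=$50.00
After 4 (year_end (apply 10% annual interest)): balance=$715.00 total_interest=$115.00
After 5 (month_end (apply 3% monthly interest)): balance=$736.45 total_interest=$136.45
After 6 (year_end (apply 10% annual interest)): balance=$810.09 total_interest=$210.09
After 7 (deposit($50)): balance=$860.09 total_interest=$210.09
After 8 (month_end (apply 3% monthly interest)): balance=$885.89 total_interest=$235.89
After 9 (year_end (apply 10% annual interest)): balance=$974.47 total_interest=$324.47

Answer: 324.47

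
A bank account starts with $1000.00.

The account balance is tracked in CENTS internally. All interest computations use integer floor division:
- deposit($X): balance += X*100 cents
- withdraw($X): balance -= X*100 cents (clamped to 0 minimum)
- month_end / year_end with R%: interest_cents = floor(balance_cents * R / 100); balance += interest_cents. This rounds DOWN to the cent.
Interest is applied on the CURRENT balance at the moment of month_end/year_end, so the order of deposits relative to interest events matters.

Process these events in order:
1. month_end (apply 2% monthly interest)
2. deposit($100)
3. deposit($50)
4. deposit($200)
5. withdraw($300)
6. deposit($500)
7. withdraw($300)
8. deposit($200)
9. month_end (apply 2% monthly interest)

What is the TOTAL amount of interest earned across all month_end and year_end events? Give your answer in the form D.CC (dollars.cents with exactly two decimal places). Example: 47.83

Answer: 49.40

Derivation:
After 1 (month_end (apply 2% monthly interest)): balance=$1020.00 total_interest=$20.00
After 2 (deposit($100)): balance=$1120.00 total_interest=$20.00
After 3 (deposit($50)): balance=$1170.00 total_interest=$20.00
After 4 (deposit($200)): balance=$1370.00 total_interest=$20.00
After 5 (withdraw($300)): balance=$1070.00 total_interest=$20.00
After 6 (deposit($500)): balance=$1570.00 total_interest=$20.00
After 7 (withdraw($300)): balance=$1270.00 total_interest=$20.00
After 8 (deposit($200)): balance=$1470.00 total_interest=$20.00
After 9 (month_end (apply 2% monthly interest)): balance=$1499.40 total_interest=$49.40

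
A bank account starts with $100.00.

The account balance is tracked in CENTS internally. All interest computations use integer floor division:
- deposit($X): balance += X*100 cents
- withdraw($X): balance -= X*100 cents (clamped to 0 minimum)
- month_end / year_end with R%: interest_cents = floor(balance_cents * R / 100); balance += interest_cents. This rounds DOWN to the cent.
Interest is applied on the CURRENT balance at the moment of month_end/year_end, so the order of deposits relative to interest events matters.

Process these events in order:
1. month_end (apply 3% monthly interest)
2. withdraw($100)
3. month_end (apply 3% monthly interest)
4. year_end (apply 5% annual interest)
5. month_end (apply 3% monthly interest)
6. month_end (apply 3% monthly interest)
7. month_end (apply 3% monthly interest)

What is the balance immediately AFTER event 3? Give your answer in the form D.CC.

After 1 (month_end (apply 3% monthly interest)): balance=$103.00 total_interest=$3.00
After 2 (withdraw($100)): balance=$3.00 total_interest=$3.00
After 3 (month_end (apply 3% monthly interest)): balance=$3.09 total_interest=$3.09

Answer: 3.09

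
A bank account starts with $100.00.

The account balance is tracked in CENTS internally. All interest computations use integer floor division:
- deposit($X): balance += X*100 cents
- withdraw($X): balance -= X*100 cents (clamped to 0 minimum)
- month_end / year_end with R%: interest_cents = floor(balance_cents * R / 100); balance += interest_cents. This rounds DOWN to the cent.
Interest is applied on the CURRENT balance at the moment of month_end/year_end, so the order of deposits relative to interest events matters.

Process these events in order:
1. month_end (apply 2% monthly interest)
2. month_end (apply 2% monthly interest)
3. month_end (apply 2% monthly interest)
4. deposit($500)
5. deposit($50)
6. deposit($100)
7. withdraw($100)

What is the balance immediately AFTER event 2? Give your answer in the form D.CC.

After 1 (month_end (apply 2% monthly interest)): balance=$102.00 total_interest=$2.00
After 2 (month_end (apply 2% monthly interest)): balance=$104.04 total_interest=$4.04

Answer: 104.04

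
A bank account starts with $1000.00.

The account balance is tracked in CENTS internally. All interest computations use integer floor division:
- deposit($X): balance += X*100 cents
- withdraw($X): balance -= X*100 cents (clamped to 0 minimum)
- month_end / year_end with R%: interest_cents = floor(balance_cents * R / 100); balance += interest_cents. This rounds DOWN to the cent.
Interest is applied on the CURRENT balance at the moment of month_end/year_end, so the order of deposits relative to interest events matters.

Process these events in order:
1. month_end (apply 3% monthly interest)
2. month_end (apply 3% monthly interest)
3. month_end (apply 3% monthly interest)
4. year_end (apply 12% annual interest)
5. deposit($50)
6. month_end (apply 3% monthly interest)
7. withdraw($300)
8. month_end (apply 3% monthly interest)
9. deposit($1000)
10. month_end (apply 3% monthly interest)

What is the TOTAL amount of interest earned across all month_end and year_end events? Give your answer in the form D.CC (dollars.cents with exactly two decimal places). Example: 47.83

Answer: 353.68

Derivation:
After 1 (month_end (apply 3% monthly interest)): balance=$1030.00 total_interest=$30.00
After 2 (month_end (apply 3% monthly interest)): balance=$1060.90 total_interest=$60.90
After 3 (month_end (apply 3% monthly interest)): balance=$1092.72 total_interest=$92.72
After 4 (year_end (apply 12% annual interest)): balance=$1223.84 total_interest=$223.84
After 5 (deposit($50)): balance=$1273.84 total_interest=$223.84
After 6 (month_end (apply 3% monthly interest)): balance=$1312.05 total_interest=$262.05
After 7 (withdraw($300)): balance=$1012.05 total_interest=$262.05
After 8 (month_end (apply 3% monthly interest)): balance=$1042.41 total_interest=$292.41
After 9 (deposit($1000)): balance=$2042.41 total_interest=$292.41
After 10 (month_end (apply 3% monthly interest)): balance=$2103.68 total_interest=$353.68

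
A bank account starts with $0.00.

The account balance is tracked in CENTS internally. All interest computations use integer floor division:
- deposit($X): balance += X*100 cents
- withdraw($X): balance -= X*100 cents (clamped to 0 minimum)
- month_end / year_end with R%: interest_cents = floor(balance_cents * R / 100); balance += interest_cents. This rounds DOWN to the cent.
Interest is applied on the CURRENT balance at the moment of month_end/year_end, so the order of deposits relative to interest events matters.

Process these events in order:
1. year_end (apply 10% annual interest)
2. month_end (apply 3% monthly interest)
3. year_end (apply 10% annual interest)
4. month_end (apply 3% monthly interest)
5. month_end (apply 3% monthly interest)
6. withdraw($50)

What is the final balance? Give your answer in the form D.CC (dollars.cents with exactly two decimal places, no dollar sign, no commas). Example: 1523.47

After 1 (year_end (apply 10% annual interest)): balance=$0.00 total_interest=$0.00
After 2 (month_end (apply 3% monthly interest)): balance=$0.00 total_interest=$0.00
After 3 (year_end (apply 10% annual interest)): balance=$0.00 total_interest=$0.00
After 4 (month_end (apply 3% monthly interest)): balance=$0.00 total_interest=$0.00
After 5 (month_end (apply 3% monthly interest)): balance=$0.00 total_interest=$0.00
After 6 (withdraw($50)): balance=$0.00 total_interest=$0.00

Answer: 0.00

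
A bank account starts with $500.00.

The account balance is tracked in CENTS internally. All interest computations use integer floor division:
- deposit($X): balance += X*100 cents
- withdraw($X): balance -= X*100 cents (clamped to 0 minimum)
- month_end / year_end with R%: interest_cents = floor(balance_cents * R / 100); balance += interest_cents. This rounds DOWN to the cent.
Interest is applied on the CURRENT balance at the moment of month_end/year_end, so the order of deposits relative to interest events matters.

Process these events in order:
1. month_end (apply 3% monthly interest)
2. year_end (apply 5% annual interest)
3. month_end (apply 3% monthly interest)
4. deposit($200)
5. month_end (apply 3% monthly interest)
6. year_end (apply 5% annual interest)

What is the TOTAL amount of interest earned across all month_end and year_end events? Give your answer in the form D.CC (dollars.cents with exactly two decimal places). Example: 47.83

Answer: 118.65

Derivation:
After 1 (month_end (apply 3% monthly interest)): balance=$515.00 total_interest=$15.00
After 2 (year_end (apply 5% annual interest)): balance=$540.75 total_interest=$40.75
After 3 (month_end (apply 3% monthly interest)): balance=$556.97 total_interest=$56.97
After 4 (deposit($200)): balance=$756.97 total_interest=$56.97
After 5 (month_end (apply 3% monthly interest)): balance=$779.67 total_interest=$79.67
After 6 (year_end (apply 5% annual interest)): balance=$818.65 total_interest=$118.65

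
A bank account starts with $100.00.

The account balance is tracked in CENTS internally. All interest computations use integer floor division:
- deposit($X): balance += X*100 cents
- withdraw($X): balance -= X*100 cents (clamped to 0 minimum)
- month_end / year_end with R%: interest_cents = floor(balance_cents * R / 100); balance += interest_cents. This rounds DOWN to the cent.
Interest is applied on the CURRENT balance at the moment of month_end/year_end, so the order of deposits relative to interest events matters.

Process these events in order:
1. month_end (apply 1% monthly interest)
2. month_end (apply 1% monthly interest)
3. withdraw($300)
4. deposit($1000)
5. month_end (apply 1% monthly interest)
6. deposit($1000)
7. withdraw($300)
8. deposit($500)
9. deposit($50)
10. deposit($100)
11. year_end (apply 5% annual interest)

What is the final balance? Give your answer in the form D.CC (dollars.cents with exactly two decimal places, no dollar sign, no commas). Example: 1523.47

Answer: 2478.00

Derivation:
After 1 (month_end (apply 1% monthly interest)): balance=$101.00 total_interest=$1.00
After 2 (month_end (apply 1% monthly interest)): balance=$102.01 total_interest=$2.01
After 3 (withdraw($300)): balance=$0.00 total_interest=$2.01
After 4 (deposit($1000)): balance=$1000.00 total_interest=$2.01
After 5 (month_end (apply 1% monthly interest)): balance=$1010.00 total_interest=$12.01
After 6 (deposit($1000)): balance=$2010.00 total_interest=$12.01
After 7 (withdraw($300)): balance=$1710.00 total_interest=$12.01
After 8 (deposit($500)): balance=$2210.00 total_interest=$12.01
After 9 (deposit($50)): balance=$2260.00 total_interest=$12.01
After 10 (deposit($100)): balance=$2360.00 total_interest=$12.01
After 11 (year_end (apply 5% annual interest)): balance=$2478.00 total_interest=$130.01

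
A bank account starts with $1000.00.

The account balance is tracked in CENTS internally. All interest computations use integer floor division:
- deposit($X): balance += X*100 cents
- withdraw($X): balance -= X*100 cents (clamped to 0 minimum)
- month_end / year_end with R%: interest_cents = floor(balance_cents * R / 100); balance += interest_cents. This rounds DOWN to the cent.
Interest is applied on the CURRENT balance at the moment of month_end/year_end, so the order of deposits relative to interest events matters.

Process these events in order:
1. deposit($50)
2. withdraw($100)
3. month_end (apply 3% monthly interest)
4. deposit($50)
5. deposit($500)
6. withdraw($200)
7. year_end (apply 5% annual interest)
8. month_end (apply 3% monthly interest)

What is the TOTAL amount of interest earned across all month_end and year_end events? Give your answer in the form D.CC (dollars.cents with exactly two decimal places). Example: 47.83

After 1 (deposit($50)): balance=$1050.00 total_interest=$0.00
After 2 (withdraw($100)): balance=$950.00 total_interest=$0.00
After 3 (month_end (apply 3% monthly interest)): balance=$978.50 total_interest=$28.50
After 4 (deposit($50)): balance=$1028.50 total_interest=$28.50
After 5 (deposit($500)): balance=$1528.50 total_interest=$28.50
After 6 (withdraw($200)): balance=$1328.50 total_interest=$28.50
After 7 (year_end (apply 5% annual interest)): balance=$1394.92 total_interest=$94.92
After 8 (month_end (apply 3% monthly interest)): balance=$1436.76 total_interest=$136.76

Answer: 136.76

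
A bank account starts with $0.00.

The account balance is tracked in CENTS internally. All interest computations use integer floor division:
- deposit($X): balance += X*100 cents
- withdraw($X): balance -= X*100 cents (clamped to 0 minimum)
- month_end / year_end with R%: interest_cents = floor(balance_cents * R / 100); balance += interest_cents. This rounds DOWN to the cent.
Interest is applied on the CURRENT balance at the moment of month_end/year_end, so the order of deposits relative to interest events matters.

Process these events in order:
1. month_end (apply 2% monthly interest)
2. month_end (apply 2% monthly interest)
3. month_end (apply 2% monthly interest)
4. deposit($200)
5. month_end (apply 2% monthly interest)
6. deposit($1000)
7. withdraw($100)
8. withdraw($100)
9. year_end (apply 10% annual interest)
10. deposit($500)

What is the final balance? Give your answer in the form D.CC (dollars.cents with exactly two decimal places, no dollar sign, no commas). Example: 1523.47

After 1 (month_end (apply 2% monthly interest)): balance=$0.00 total_interest=$0.00
After 2 (month_end (apply 2% monthly interest)): balance=$0.00 total_interest=$0.00
After 3 (month_end (apply 2% monthly interest)): balance=$0.00 total_interest=$0.00
After 4 (deposit($200)): balance=$200.00 total_interest=$0.00
After 5 (month_end (apply 2% monthly interest)): balance=$204.00 total_interest=$4.00
After 6 (deposit($1000)): balance=$1204.00 total_interest=$4.00
After 7 (withdraw($100)): balance=$1104.00 total_interest=$4.00
After 8 (withdraw($100)): balance=$1004.00 total_interest=$4.00
After 9 (year_end (apply 10% annual interest)): balance=$1104.40 total_interest=$104.40
After 10 (deposit($500)): balance=$1604.40 total_interest=$104.40

Answer: 1604.40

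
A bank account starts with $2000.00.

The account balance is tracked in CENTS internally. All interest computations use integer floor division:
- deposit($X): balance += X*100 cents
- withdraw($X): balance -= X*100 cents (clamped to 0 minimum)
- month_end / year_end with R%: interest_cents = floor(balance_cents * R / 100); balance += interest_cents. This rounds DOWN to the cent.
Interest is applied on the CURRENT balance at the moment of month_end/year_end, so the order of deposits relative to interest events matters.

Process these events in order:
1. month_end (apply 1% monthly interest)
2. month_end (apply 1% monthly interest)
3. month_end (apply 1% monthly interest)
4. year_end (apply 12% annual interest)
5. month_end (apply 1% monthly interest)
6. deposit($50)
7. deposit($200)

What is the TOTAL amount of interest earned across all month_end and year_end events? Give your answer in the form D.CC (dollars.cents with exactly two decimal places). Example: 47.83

Answer: 330.94

Derivation:
After 1 (month_end (apply 1% monthly interest)): balance=$2020.00 total_interest=$20.00
After 2 (month_end (apply 1% monthly interest)): balance=$2040.20 total_interest=$40.20
After 3 (month_end (apply 1% monthly interest)): balance=$2060.60 total_interest=$60.60
After 4 (year_end (apply 12% annual interest)): balance=$2307.87 total_interest=$307.87
After 5 (month_end (apply 1% monthly interest)): balance=$2330.94 total_interest=$330.94
After 6 (deposit($50)): balance=$2380.94 total_interest=$330.94
After 7 (deposit($200)): balance=$2580.94 total_interest=$330.94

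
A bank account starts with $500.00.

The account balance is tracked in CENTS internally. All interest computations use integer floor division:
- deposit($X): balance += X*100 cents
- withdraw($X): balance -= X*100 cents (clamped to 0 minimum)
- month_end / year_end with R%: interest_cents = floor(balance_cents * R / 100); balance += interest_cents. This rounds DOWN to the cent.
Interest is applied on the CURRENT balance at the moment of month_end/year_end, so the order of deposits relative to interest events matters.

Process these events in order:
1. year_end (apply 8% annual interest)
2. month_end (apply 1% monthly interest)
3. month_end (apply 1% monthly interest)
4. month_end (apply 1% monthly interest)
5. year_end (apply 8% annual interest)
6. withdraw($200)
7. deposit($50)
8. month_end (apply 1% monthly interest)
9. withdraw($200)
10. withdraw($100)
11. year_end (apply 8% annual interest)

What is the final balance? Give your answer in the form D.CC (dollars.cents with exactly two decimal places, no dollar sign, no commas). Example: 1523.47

Answer: 167.77

Derivation:
After 1 (year_end (apply 8% annual interest)): balance=$540.00 total_interest=$40.00
After 2 (month_end (apply 1% monthly interest)): balance=$545.40 total_interest=$45.40
After 3 (month_end (apply 1% monthly interest)): balance=$550.85 total_interest=$50.85
After 4 (month_end (apply 1% monthly interest)): balance=$556.35 total_interest=$56.35
After 5 (year_end (apply 8% annual interest)): balance=$600.85 total_interest=$100.85
After 6 (withdraw($200)): balance=$400.85 total_interest=$100.85
After 7 (deposit($50)): balance=$450.85 total_interest=$100.85
After 8 (month_end (apply 1% monthly interest)): balance=$455.35 total_interest=$105.35
After 9 (withdraw($200)): balance=$255.35 total_interest=$105.35
After 10 (withdraw($100)): balance=$155.35 total_interest=$105.35
After 11 (year_end (apply 8% annual interest)): balance=$167.77 total_interest=$117.77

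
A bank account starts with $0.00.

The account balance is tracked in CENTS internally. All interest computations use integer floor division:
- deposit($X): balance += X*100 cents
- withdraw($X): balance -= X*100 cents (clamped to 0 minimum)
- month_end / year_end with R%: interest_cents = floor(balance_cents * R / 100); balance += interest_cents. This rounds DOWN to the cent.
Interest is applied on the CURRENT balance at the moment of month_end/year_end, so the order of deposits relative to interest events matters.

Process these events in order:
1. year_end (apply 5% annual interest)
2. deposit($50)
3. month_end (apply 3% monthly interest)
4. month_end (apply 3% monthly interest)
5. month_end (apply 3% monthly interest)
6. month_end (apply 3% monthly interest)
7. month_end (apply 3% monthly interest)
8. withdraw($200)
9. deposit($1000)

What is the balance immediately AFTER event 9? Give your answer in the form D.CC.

After 1 (year_end (apply 5% annual interest)): balance=$0.00 total_interest=$0.00
After 2 (deposit($50)): balance=$50.00 total_interest=$0.00
After 3 (month_end (apply 3% monthly interest)): balance=$51.50 total_interest=$1.50
After 4 (month_end (apply 3% monthly interest)): balance=$53.04 total_interest=$3.04
After 5 (month_end (apply 3% monthly interest)): balance=$54.63 total_interest=$4.63
After 6 (month_end (apply 3% monthly interest)): balance=$56.26 total_interest=$6.26
After 7 (month_end (apply 3% monthly interest)): balance=$57.94 total_interest=$7.94
After 8 (withdraw($200)): balance=$0.00 total_interest=$7.94
After 9 (deposit($1000)): balance=$1000.00 total_interest=$7.94

Answer: 1000.00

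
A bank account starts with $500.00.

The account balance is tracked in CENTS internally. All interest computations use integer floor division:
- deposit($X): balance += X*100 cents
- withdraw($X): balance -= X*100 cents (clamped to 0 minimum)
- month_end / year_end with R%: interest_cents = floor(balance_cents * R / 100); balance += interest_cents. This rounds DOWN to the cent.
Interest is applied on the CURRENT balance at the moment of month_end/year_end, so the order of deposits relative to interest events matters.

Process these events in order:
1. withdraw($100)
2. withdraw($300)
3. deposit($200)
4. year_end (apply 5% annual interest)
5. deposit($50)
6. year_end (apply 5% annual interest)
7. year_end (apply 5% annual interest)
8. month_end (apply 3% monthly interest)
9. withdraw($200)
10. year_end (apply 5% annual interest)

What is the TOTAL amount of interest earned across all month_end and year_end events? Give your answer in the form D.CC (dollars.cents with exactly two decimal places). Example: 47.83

Answer: 75.20

Derivation:
After 1 (withdraw($100)): balance=$400.00 total_interest=$0.00
After 2 (withdraw($300)): balance=$100.00 total_interest=$0.00
After 3 (deposit($200)): balance=$300.00 total_interest=$0.00
After 4 (year_end (apply 5% annual interest)): balance=$315.00 total_interest=$15.00
After 5 (deposit($50)): balance=$365.00 total_interest=$15.00
After 6 (year_end (apply 5% annual interest)): balance=$383.25 total_interest=$33.25
After 7 (year_end (apply 5% annual interest)): balance=$402.41 total_interest=$52.41
After 8 (month_end (apply 3% monthly interest)): balance=$414.48 total_interest=$64.48
After 9 (withdraw($200)): balance=$214.48 total_interest=$64.48
After 10 (year_end (apply 5% annual interest)): balance=$225.20 total_interest=$75.20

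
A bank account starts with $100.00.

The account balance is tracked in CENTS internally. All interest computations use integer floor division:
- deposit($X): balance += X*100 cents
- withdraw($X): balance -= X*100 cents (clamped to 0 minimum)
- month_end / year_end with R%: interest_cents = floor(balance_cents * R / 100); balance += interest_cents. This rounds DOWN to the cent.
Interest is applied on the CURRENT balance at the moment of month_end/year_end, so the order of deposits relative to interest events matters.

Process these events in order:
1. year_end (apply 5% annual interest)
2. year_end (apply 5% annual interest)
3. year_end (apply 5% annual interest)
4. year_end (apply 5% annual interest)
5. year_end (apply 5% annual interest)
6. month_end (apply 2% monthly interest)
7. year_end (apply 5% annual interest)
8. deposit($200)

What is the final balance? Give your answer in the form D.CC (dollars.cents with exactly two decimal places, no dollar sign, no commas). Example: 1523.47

After 1 (year_end (apply 5% annual interest)): balance=$105.00 total_interest=$5.00
After 2 (year_end (apply 5% annual interest)): balance=$110.25 total_interest=$10.25
After 3 (year_end (apply 5% annual interest)): balance=$115.76 total_interest=$15.76
After 4 (year_end (apply 5% annual interest)): balance=$121.54 total_interest=$21.54
After 5 (year_end (apply 5% annual interest)): balance=$127.61 total_interest=$27.61
After 6 (month_end (apply 2% monthly interest)): balance=$130.16 total_interest=$30.16
After 7 (year_end (apply 5% annual interest)): balance=$136.66 total_interest=$36.66
After 8 (deposit($200)): balance=$336.66 total_interest=$36.66

Answer: 336.66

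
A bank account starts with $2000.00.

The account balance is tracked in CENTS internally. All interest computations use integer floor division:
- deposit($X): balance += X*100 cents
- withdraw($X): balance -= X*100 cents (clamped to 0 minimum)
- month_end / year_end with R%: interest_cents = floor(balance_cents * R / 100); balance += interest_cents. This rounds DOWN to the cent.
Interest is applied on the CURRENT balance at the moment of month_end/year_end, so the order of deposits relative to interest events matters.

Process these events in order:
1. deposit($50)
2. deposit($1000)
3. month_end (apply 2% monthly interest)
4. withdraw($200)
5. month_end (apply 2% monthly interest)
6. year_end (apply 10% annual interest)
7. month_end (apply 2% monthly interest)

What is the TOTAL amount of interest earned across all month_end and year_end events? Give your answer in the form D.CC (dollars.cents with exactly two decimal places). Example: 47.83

Answer: 481.46

Derivation:
After 1 (deposit($50)): balance=$2050.00 total_interest=$0.00
After 2 (deposit($1000)): balance=$3050.00 total_interest=$0.00
After 3 (month_end (apply 2% monthly interest)): balance=$3111.00 total_interest=$61.00
After 4 (withdraw($200)): balance=$2911.00 total_interest=$61.00
After 5 (month_end (apply 2% monthly interest)): balance=$2969.22 total_interest=$119.22
After 6 (year_end (apply 10% annual interest)): balance=$3266.14 total_interest=$416.14
After 7 (month_end (apply 2% monthly interest)): balance=$3331.46 total_interest=$481.46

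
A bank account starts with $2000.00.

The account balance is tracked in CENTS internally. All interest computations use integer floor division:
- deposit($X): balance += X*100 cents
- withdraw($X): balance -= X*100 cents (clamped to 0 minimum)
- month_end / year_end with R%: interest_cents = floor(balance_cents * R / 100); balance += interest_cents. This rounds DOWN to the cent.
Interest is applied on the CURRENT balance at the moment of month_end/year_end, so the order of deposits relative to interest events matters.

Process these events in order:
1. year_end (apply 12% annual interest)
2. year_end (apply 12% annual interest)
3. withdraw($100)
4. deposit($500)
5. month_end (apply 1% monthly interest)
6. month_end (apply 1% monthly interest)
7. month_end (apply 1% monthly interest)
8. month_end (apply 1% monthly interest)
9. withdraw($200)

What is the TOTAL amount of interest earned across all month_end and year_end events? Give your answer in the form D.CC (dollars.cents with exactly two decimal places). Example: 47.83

After 1 (year_end (apply 12% annual interest)): balance=$2240.00 total_interest=$240.00
After 2 (year_end (apply 12% annual interest)): balance=$2508.80 total_interest=$508.80
After 3 (withdraw($100)): balance=$2408.80 total_interest=$508.80
After 4 (deposit($500)): balance=$2908.80 total_interest=$508.80
After 5 (month_end (apply 1% monthly interest)): balance=$2937.88 total_interest=$537.88
After 6 (month_end (apply 1% monthly interest)): balance=$2967.25 total_interest=$567.25
After 7 (month_end (apply 1% monthly interest)): balance=$2996.92 total_interest=$596.92
After 8 (month_end (apply 1% monthly interest)): balance=$3026.88 total_interest=$626.88
After 9 (withdraw($200)): balance=$2826.88 total_interest=$626.88

Answer: 626.88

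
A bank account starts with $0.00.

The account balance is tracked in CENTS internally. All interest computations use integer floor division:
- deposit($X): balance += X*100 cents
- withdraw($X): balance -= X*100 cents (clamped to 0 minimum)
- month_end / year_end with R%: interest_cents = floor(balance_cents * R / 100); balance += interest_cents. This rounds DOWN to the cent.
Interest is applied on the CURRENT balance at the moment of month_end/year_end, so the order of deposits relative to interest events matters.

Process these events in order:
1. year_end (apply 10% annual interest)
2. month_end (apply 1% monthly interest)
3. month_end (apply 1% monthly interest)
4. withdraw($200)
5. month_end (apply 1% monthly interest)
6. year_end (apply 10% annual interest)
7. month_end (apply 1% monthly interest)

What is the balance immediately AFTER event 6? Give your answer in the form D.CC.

After 1 (year_end (apply 10% annual interest)): balance=$0.00 total_interest=$0.00
After 2 (month_end (apply 1% monthly interest)): balance=$0.00 total_interest=$0.00
After 3 (month_end (apply 1% monthly interest)): balance=$0.00 total_interest=$0.00
After 4 (withdraw($200)): balance=$0.00 total_interest=$0.00
After 5 (month_end (apply 1% monthly interest)): balance=$0.00 total_interest=$0.00
After 6 (year_end (apply 10% annual interest)): balance=$0.00 total_interest=$0.00

Answer: 0.00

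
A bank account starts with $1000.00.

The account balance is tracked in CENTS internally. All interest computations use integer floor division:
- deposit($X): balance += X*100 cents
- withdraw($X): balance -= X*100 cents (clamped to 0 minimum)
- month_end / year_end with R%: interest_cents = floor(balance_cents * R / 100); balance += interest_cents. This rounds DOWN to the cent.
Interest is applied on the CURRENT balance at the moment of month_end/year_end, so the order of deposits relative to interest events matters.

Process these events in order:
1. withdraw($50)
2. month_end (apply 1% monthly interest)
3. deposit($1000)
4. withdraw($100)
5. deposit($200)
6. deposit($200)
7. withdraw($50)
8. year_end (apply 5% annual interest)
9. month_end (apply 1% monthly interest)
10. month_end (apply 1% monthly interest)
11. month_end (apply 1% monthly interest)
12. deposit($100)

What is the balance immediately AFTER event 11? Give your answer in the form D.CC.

Answer: 2390.25

Derivation:
After 1 (withdraw($50)): balance=$950.00 total_interest=$0.00
After 2 (month_end (apply 1% monthly interest)): balance=$959.50 total_interest=$9.50
After 3 (deposit($1000)): balance=$1959.50 total_interest=$9.50
After 4 (withdraw($100)): balance=$1859.50 total_interest=$9.50
After 5 (deposit($200)): balance=$2059.50 total_interest=$9.50
After 6 (deposit($200)): balance=$2259.50 total_interest=$9.50
After 7 (withdraw($50)): balance=$2209.50 total_interest=$9.50
After 8 (year_end (apply 5% annual interest)): balance=$2319.97 total_interest=$119.97
After 9 (month_end (apply 1% monthly interest)): balance=$2343.16 total_interest=$143.16
After 10 (month_end (apply 1% monthly interest)): balance=$2366.59 total_interest=$166.59
After 11 (month_end (apply 1% monthly interest)): balance=$2390.25 total_interest=$190.25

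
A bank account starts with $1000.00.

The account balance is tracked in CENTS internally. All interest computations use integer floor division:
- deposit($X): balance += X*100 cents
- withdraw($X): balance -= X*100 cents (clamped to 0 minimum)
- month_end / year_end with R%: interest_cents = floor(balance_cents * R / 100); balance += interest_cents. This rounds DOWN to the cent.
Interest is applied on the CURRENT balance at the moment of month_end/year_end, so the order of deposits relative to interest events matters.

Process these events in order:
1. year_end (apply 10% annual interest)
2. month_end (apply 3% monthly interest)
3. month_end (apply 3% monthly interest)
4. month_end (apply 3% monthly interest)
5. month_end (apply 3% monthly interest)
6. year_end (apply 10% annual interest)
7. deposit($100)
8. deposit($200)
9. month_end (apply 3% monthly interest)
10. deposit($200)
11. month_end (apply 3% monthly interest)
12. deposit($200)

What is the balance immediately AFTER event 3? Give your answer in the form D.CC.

Answer: 1166.99

Derivation:
After 1 (year_end (apply 10% annual interest)): balance=$1100.00 total_interest=$100.00
After 2 (month_end (apply 3% monthly interest)): balance=$1133.00 total_interest=$133.00
After 3 (month_end (apply 3% monthly interest)): balance=$1166.99 total_interest=$166.99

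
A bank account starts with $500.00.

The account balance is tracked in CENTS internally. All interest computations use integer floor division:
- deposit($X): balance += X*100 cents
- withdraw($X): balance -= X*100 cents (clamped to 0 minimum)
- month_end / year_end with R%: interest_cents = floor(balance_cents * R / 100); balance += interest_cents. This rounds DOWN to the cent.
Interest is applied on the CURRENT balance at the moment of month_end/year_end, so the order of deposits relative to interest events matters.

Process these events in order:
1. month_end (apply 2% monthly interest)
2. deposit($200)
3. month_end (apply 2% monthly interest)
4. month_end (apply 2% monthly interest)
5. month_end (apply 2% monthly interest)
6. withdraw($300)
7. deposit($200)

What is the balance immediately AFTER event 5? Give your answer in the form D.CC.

After 1 (month_end (apply 2% monthly interest)): balance=$510.00 total_interest=$10.00
After 2 (deposit($200)): balance=$710.00 total_interest=$10.00
After 3 (month_end (apply 2% monthly interest)): balance=$724.20 total_interest=$24.20
After 4 (month_end (apply 2% monthly interest)): balance=$738.68 total_interest=$38.68
After 5 (month_end (apply 2% monthly interest)): balance=$753.45 total_interest=$53.45

Answer: 753.45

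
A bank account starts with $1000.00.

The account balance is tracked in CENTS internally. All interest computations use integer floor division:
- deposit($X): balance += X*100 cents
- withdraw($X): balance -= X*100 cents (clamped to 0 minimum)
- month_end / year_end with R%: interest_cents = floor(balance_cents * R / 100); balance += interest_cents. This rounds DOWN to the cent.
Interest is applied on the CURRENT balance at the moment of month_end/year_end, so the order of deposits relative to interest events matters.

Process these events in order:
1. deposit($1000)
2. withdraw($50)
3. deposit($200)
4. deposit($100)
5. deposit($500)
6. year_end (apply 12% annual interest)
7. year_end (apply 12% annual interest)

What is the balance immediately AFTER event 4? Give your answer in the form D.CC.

After 1 (deposit($1000)): balance=$2000.00 total_interest=$0.00
After 2 (withdraw($50)): balance=$1950.00 total_interest=$0.00
After 3 (deposit($200)): balance=$2150.00 total_interest=$0.00
After 4 (deposit($100)): balance=$2250.00 total_interest=$0.00

Answer: 2250.00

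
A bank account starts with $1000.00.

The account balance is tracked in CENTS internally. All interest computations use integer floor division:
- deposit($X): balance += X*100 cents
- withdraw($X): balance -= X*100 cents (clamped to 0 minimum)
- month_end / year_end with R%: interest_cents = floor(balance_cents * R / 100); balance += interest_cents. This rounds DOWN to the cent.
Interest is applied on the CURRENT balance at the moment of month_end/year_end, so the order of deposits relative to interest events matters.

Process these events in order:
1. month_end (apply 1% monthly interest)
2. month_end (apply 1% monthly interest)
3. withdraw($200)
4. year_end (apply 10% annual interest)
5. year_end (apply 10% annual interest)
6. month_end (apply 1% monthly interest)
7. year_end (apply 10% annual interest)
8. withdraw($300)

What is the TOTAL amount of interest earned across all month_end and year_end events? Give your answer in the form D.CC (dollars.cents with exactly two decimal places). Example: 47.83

Answer: 302.46

Derivation:
After 1 (month_end (apply 1% monthly interest)): balance=$1010.00 total_interest=$10.00
After 2 (month_end (apply 1% monthly interest)): balance=$1020.10 total_interest=$20.10
After 3 (withdraw($200)): balance=$820.10 total_interest=$20.10
After 4 (year_end (apply 10% annual interest)): balance=$902.11 total_interest=$102.11
After 5 (year_end (apply 10% annual interest)): balance=$992.32 total_interest=$192.32
After 6 (month_end (apply 1% monthly interest)): balance=$1002.24 total_interest=$202.24
After 7 (year_end (apply 10% annual interest)): balance=$1102.46 total_interest=$302.46
After 8 (withdraw($300)): balance=$802.46 total_interest=$302.46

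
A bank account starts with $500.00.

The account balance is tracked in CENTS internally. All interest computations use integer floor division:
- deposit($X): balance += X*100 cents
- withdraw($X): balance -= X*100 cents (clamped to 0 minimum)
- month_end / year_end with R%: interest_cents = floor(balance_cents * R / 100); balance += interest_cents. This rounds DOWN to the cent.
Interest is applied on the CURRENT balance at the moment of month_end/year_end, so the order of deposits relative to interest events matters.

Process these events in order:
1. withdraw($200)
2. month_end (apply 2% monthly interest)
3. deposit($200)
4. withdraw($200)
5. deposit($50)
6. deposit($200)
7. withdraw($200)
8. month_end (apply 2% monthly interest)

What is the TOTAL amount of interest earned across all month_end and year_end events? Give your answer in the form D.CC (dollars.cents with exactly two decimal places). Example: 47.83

Answer: 13.12

Derivation:
After 1 (withdraw($200)): balance=$300.00 total_interest=$0.00
After 2 (month_end (apply 2% monthly interest)): balance=$306.00 total_interest=$6.00
After 3 (deposit($200)): balance=$506.00 total_interest=$6.00
After 4 (withdraw($200)): balance=$306.00 total_interest=$6.00
After 5 (deposit($50)): balance=$356.00 total_interest=$6.00
After 6 (deposit($200)): balance=$556.00 total_interest=$6.00
After 7 (withdraw($200)): balance=$356.00 total_interest=$6.00
After 8 (month_end (apply 2% monthly interest)): balance=$363.12 total_interest=$13.12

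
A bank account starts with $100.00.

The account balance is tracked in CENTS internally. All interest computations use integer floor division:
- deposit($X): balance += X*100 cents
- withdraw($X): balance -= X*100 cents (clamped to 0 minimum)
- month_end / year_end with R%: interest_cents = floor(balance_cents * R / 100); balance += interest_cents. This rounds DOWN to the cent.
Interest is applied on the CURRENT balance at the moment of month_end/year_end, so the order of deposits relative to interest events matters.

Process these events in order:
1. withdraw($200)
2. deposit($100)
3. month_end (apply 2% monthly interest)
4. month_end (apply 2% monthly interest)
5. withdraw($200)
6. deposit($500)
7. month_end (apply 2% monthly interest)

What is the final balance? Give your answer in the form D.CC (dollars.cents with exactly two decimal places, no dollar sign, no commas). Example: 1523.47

Answer: 510.00

Derivation:
After 1 (withdraw($200)): balance=$0.00 total_interest=$0.00
After 2 (deposit($100)): balance=$100.00 total_interest=$0.00
After 3 (month_end (apply 2% monthly interest)): balance=$102.00 total_interest=$2.00
After 4 (month_end (apply 2% monthly interest)): balance=$104.04 total_interest=$4.04
After 5 (withdraw($200)): balance=$0.00 total_interest=$4.04
After 6 (deposit($500)): balance=$500.00 total_interest=$4.04
After 7 (month_end (apply 2% monthly interest)): balance=$510.00 total_interest=$14.04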